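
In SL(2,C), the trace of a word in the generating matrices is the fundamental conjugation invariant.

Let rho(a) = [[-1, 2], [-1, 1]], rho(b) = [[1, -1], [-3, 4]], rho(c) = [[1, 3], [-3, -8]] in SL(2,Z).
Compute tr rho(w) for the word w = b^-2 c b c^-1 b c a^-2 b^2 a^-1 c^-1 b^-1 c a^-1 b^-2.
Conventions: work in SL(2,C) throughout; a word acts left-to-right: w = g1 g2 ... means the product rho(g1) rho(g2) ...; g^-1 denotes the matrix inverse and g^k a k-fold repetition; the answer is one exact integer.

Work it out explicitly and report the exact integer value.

rho(b^-1) = [[4, 1], [3, 1]]
... * rho(b^-1) = [[4, 1], [3, 1]]  ->  [[19, 5], [15, 4]]
... * rho(c) = [[1, 3], [-3, -8]]  ->  [[4, 17], [3, 13]]
... * rho(b) = [[1, -1], [-3, 4]]  ->  [[-47, 64], [-36, 49]]
... * rho(c^-1) = [[-8, -3], [3, 1]]  ->  [[568, 205], [435, 157]]
... * rho(b) = [[1, -1], [-3, 4]]  ->  [[-47, 252], [-36, 193]]
... * rho(c) = [[1, 3], [-3, -8]]  ->  [[-803, -2157], [-615, -1652]]
... * rho(a^-1) = [[1, -2], [1, -1]]  ->  [[-2960, 3763], [-2267, 2882]]
... * rho(a^-1) = [[1, -2], [1, -1]]  ->  [[803, 2157], [615, 1652]]
... * rho(b) = [[1, -1], [-3, 4]]  ->  [[-5668, 7825], [-4341, 5993]]
... * rho(b) = [[1, -1], [-3, 4]]  ->  [[-29143, 36968], [-22320, 28313]]
... * rho(a^-1) = [[1, -2], [1, -1]]  ->  [[7825, 21318], [5993, 16327]]
... * rho(c^-1) = [[-8, -3], [3, 1]]  ->  [[1354, -2157], [1037, -1652]]
... * rho(b^-1) = [[4, 1], [3, 1]]  ->  [[-1055, -803], [-808, -615]]
... * rho(c) = [[1, 3], [-3, -8]]  ->  [[1354, 3259], [1037, 2496]]
... * rho(a^-1) = [[1, -2], [1, -1]]  ->  [[4613, -5967], [3533, -4570]]
... * rho(b^-1) = [[4, 1], [3, 1]]  ->  [[551, -1354], [422, -1037]]
... * rho(b^-1) = [[4, 1], [3, 1]]  ->  [[-1858, -803], [-1423, -615]]
tr = -1858 + -615 = -2473

-2473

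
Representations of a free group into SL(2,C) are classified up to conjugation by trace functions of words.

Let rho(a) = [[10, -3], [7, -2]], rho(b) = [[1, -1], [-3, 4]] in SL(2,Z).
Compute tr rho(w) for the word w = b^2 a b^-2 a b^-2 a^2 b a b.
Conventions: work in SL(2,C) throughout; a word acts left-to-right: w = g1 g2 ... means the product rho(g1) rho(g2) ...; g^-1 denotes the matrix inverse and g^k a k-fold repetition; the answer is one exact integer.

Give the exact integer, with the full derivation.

rho(b) = [[1, -1], [-3, 4]]
... * rho(b) = [[1, -1], [-3, 4]]  ->  [[4, -5], [-15, 19]]
... * rho(a) = [[10, -3], [7, -2]]  ->  [[5, -2], [-17, 7]]
... * rho(b^-1) = [[4, 1], [3, 1]]  ->  [[14, 3], [-47, -10]]
... * rho(b^-1) = [[4, 1], [3, 1]]  ->  [[65, 17], [-218, -57]]
... * rho(a) = [[10, -3], [7, -2]]  ->  [[769, -229], [-2579, 768]]
... * rho(b^-1) = [[4, 1], [3, 1]]  ->  [[2389, 540], [-8012, -1811]]
... * rho(b^-1) = [[4, 1], [3, 1]]  ->  [[11176, 2929], [-37481, -9823]]
... * rho(a) = [[10, -3], [7, -2]]  ->  [[132263, -39386], [-443571, 132089]]
... * rho(a) = [[10, -3], [7, -2]]  ->  [[1046928, -318017], [-3511087, 1066535]]
... * rho(b) = [[1, -1], [-3, 4]]  ->  [[2000979, -2318996], [-6710692, 7777227]]
... * rho(a) = [[10, -3], [7, -2]]  ->  [[3776818, -1364945], [-12666331, 4577622]]
... * rho(b) = [[1, -1], [-3, 4]]  ->  [[7871653, -9236598], [-26399197, 30976819]]
tr = 7871653 + 30976819 = 38848472

38848472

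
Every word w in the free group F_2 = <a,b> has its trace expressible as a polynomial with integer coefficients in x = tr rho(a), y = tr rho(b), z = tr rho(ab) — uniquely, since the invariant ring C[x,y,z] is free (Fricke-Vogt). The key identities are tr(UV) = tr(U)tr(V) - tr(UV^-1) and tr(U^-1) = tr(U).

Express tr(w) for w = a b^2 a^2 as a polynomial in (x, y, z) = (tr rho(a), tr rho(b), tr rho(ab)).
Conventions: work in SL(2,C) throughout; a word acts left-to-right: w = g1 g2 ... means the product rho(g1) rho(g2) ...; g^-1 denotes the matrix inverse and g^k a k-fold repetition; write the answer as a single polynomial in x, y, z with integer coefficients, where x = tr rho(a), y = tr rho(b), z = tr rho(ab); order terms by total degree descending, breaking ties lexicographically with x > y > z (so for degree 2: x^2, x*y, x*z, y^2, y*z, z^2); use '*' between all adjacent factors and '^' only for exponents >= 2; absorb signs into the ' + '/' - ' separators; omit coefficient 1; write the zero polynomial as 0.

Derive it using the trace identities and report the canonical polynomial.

x^2*y*z - x^3 - x*y^2 - y*z + 3*x

next, tr(b^2 a) = tr(b) * tr(a b) - tr(a) = y*z - x
and tr(b^2) = tr(b) * tr(b) - tr(1) = y^2 - 2
tr(b^2 a^2) = tr(a) * tr(b^2 a) - tr(b^2) = x*y*z - x^2 - y^2 + 2
tr(a b^2 a^2) = tr(a) * tr(b^2 a^2) - tr(b^2 a) = x^2*y*z - x^3 - x*y^2 - y*z + 3*x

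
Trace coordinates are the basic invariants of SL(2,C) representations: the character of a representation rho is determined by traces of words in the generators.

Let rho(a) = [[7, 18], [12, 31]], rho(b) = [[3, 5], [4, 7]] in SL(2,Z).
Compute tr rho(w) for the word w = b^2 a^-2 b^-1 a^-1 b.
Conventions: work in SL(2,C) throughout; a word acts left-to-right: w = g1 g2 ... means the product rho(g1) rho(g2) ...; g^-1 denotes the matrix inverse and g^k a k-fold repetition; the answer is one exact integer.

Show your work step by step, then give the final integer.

rho(b) = [[3, 5], [4, 7]]
... * rho(b) = [[3, 5], [4, 7]]  ->  [[29, 50], [40, 69]]
... * rho(a^-1) = [[31, -18], [-12, 7]]  ->  [[299, -172], [412, -237]]
... * rho(a^-1) = [[31, -18], [-12, 7]]  ->  [[11333, -6586], [15616, -9075]]
... * rho(b^-1) = [[7, -5], [-4, 3]]  ->  [[105675, -76423], [145612, -105305]]
... * rho(a^-1) = [[31, -18], [-12, 7]]  ->  [[4193001, -2437111], [5777632, -3358151]]
... * rho(b) = [[3, 5], [4, 7]]  ->  [[2830559, 3905228], [3900292, 5381103]]
tr = 2830559 + 5381103 = 8211662

8211662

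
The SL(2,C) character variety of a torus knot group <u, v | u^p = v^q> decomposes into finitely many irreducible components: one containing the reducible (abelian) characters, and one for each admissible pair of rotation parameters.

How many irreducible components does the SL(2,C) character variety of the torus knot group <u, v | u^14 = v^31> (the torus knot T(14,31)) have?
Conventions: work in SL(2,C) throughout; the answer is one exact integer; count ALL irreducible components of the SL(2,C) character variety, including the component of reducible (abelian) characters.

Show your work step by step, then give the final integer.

In the torus knot group T(14,31), u^14 = v^31 is central, so an irreducible representation sends it to +I or -I (Schur).
This locks tr(u) to 2*cos(pi*alpha/14), alpha in 1..13, and tr(v) to 2*cos(pi*beta/31), beta in 1..30, on each component of irreducible characters.
The two central values (-1)^alpha I and (-1)^beta I must be the same matrix, so alpha and beta share a parity.
count pairs: odd alpha (7 choices) x odd beta (15), plus even alpha (6) x even beta (15): 7*15 + 6*15 = 195.
components with irreducible characters: 195; plus the single component of reducible (abelian) characters: total 196.

196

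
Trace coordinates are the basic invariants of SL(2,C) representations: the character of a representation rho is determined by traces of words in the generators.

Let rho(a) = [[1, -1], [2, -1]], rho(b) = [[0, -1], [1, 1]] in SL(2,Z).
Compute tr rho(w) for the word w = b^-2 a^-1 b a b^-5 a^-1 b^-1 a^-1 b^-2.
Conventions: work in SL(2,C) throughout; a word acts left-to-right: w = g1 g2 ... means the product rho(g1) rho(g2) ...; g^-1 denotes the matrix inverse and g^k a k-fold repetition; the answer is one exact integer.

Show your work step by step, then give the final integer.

rho(b^-1) = [[1, 1], [-1, 0]]
... * rho(b^-1) = [[1, 1], [-1, 0]]  ->  [[0, 1], [-1, -1]]
... * rho(a^-1) = [[-1, 1], [-2, 1]]  ->  [[-2, 1], [3, -2]]
... * rho(b) = [[0, -1], [1, 1]]  ->  [[1, 3], [-2, -5]]
... * rho(a) = [[1, -1], [2, -1]]  ->  [[7, -4], [-12, 7]]
... * rho(b^-1) = [[1, 1], [-1, 0]]  ->  [[11, 7], [-19, -12]]
... * rho(b^-1) = [[1, 1], [-1, 0]]  ->  [[4, 11], [-7, -19]]
... * rho(b^-1) = [[1, 1], [-1, 0]]  ->  [[-7, 4], [12, -7]]
... * rho(b^-1) = [[1, 1], [-1, 0]]  ->  [[-11, -7], [19, 12]]
... * rho(b^-1) = [[1, 1], [-1, 0]]  ->  [[-4, -11], [7, 19]]
... * rho(a^-1) = [[-1, 1], [-2, 1]]  ->  [[26, -15], [-45, 26]]
... * rho(b^-1) = [[1, 1], [-1, 0]]  ->  [[41, 26], [-71, -45]]
... * rho(a^-1) = [[-1, 1], [-2, 1]]  ->  [[-93, 67], [161, -116]]
... * rho(b^-1) = [[1, 1], [-1, 0]]  ->  [[-160, -93], [277, 161]]
... * rho(b^-1) = [[1, 1], [-1, 0]]  ->  [[-67, -160], [116, 277]]
tr = -67 + 277 = 210

210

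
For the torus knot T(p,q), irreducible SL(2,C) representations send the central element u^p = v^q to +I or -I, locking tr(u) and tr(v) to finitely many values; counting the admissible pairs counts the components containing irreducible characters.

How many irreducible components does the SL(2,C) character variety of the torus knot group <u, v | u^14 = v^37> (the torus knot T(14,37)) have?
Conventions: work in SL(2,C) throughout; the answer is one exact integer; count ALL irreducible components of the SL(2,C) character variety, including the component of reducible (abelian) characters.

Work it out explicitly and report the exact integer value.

For T(14,37): irreducibility forces the central element u^14 = v^37 to one of +I, -I.
This locks tr(u) to 2*cos(pi*alpha/14), alpha in 1..13, and tr(v) to 2*cos(pi*beta/37), beta in 1..36, on each component of irreducible characters.
The two central values (-1)^alpha I and (-1)^beta I must be the same matrix, so alpha and beta share a parity.
count pairs: odd alpha (7 choices) x odd beta (18), plus even alpha (6) x even beta (18): 7*18 + 6*18 = 234.
Total: 234 irreducible-character components + 1 reducible (abelian) component = 235.

235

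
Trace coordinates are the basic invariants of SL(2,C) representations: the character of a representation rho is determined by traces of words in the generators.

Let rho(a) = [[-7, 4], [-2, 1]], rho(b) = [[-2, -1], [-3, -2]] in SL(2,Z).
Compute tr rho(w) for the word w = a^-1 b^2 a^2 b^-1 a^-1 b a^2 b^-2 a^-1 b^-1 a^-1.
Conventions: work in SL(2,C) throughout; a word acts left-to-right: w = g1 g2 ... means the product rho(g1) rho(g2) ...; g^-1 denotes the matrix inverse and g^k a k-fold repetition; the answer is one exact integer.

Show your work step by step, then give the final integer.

rho(a^-1) = [[1, -4], [2, -7]]
... * rho(b) = [[-2, -1], [-3, -2]]  ->  [[10, 7], [17, 12]]
... * rho(b) = [[-2, -1], [-3, -2]]  ->  [[-41, -24], [-70, -41]]
... * rho(a) = [[-7, 4], [-2, 1]]  ->  [[335, -188], [572, -321]]
... * rho(a) = [[-7, 4], [-2, 1]]  ->  [[-1969, 1152], [-3362, 1967]]
... * rho(b^-1) = [[-2, 1], [3, -2]]  ->  [[7394, -4273], [12625, -7296]]
... * rho(a^-1) = [[1, -4], [2, -7]]  ->  [[-1152, 335], [-1967, 572]]
... * rho(b) = [[-2, -1], [-3, -2]]  ->  [[1299, 482], [2218, 823]]
... * rho(a) = [[-7, 4], [-2, 1]]  ->  [[-10057, 5678], [-17172, 9695]]
... * rho(a) = [[-7, 4], [-2, 1]]  ->  [[59043, -34550], [100814, -58993]]
... * rho(b^-1) = [[-2, 1], [3, -2]]  ->  [[-221736, 128143], [-378607, 218800]]
... * rho(b^-1) = [[-2, 1], [3, -2]]  ->  [[827901, -478022], [1413614, -816207]]
... * rho(a^-1) = [[1, -4], [2, -7]]  ->  [[-128143, 34550], [-218800, 58993]]
... * rho(b^-1) = [[-2, 1], [3, -2]]  ->  [[359936, -197243], [614579, -336786]]
... * rho(a^-1) = [[1, -4], [2, -7]]  ->  [[-34550, -59043], [-58993, -100814]]
tr = -34550 + -100814 = -135364

-135364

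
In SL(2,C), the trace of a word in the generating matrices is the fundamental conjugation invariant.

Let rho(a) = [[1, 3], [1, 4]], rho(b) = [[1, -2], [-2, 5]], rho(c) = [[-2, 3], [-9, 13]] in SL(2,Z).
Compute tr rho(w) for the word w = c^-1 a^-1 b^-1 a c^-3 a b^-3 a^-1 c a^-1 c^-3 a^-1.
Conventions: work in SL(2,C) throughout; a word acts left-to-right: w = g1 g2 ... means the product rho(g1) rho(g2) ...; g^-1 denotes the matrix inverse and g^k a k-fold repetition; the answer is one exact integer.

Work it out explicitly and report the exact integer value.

42048736405951

rho(c^-1) = [[13, -3], [9, -2]]
... * rho(a^-1) = [[4, -3], [-1, 1]]  ->  [[55, -42], [38, -29]]
... * rho(b^-1) = [[5, 2], [2, 1]]  ->  [[191, 68], [132, 47]]
... * rho(a) = [[1, 3], [1, 4]]  ->  [[259, 845], [179, 584]]
... * rho(c^-1) = [[13, -3], [9, -2]]  ->  [[10972, -2467], [7583, -1705]]
... * rho(c^-1) = [[13, -3], [9, -2]]  ->  [[120433, -27982], [83234, -19339]]
... * rho(c^-1) = [[13, -3], [9, -2]]  ->  [[1313791, -305335], [907991, -211024]]
... * rho(a) = [[1, 3], [1, 4]]  ->  [[1008456, 2720033], [696967, 1879877]]
... * rho(b^-1) = [[5, 2], [2, 1]]  ->  [[10482346, 4736945], [7244589, 3273811]]
... * rho(b^-1) = [[5, 2], [2, 1]]  ->  [[61885620, 25701637], [42770567, 17762989]]
... * rho(b^-1) = [[5, 2], [2, 1]]  ->  [[360831374, 149472877], [249378813, 103304123]]
... * rho(a^-1) = [[4, -3], [-1, 1]]  ->  [[1293852619, -933021245], [894211129, -644832316]]
... * rho(c) = [[-2, 3], [-9, 13]]  ->  [[5809485967, -8247718328], [4015068586, -5700186721]]
... * rho(a^-1) = [[4, -3], [-1, 1]]  ->  [[31485662196, -25676176229], [21760461065, -17745392479]]
... * rho(c^-1) = [[13, -3], [9, -2]]  ->  [[178228022487, -43104634130], [123177461534, -29790598237]]
... * rho(c^-1) = [[13, -3], [9, -2]]  ->  [[1929022585161, -448474799201], [1333191615809, -309951188128]]
... * rho(c^-1) = [[13, -3], [9, -2]]  ->  [[21041020414284, -4890118157081], [14541930312365, -3379672471171]]
... * rho(a^-1) = [[4, -3], [-1, 1]]  ->  [[89054199814217, -68013179399933], [61547393720631, -47005463408266]]
tr = 89054199814217 + -47005463408266 = 42048736405951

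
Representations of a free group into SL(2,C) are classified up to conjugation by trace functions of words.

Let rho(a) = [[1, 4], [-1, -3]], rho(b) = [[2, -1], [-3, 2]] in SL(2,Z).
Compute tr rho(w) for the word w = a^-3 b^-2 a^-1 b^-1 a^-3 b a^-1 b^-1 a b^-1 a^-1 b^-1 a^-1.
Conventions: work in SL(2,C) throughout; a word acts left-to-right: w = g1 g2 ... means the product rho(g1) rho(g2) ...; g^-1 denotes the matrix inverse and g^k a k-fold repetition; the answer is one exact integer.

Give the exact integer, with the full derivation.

rho(a^-1) = [[-3, -4], [1, 1]]
... * rho(a^-1) = [[-3, -4], [1, 1]]  ->  [[5, 8], [-2, -3]]
... * rho(a^-1) = [[-3, -4], [1, 1]]  ->  [[-7, -12], [3, 5]]
... * rho(b^-1) = [[2, 1], [3, 2]]  ->  [[-50, -31], [21, 13]]
... * rho(b^-1) = [[2, 1], [3, 2]]  ->  [[-193, -112], [81, 47]]
... * rho(a^-1) = [[-3, -4], [1, 1]]  ->  [[467, 660], [-196, -277]]
... * rho(b^-1) = [[2, 1], [3, 2]]  ->  [[2914, 1787], [-1223, -750]]
... * rho(a^-1) = [[-3, -4], [1, 1]]  ->  [[-6955, -9869], [2919, 4142]]
... * rho(a^-1) = [[-3, -4], [1, 1]]  ->  [[10996, 17951], [-4615, -7534]]
... * rho(a^-1) = [[-3, -4], [1, 1]]  ->  [[-15037, -26033], [6311, 10926]]
... * rho(b) = [[2, -1], [-3, 2]]  ->  [[48025, -37029], [-20156, 15541]]
... * rho(a^-1) = [[-3, -4], [1, 1]]  ->  [[-181104, -229129], [76009, 96165]]
... * rho(b^-1) = [[2, 1], [3, 2]]  ->  [[-1049595, -639362], [440513, 268339]]
... * rho(a) = [[1, 4], [-1, -3]]  ->  [[-410233, -2280294], [172174, 957035]]
... * rho(b^-1) = [[2, 1], [3, 2]]  ->  [[-7661348, -4970821], [3215453, 2086244]]
... * rho(a^-1) = [[-3, -4], [1, 1]]  ->  [[18013223, 25674571], [-7560115, -10775568]]
... * rho(b^-1) = [[2, 1], [3, 2]]  ->  [[113050159, 69362365], [-47446934, -29111251]]
... * rho(a^-1) = [[-3, -4], [1, 1]]  ->  [[-269788112, -382838271], [113229551, 160676485]]
tr = -269788112 + 160676485 = -109111627

-109111627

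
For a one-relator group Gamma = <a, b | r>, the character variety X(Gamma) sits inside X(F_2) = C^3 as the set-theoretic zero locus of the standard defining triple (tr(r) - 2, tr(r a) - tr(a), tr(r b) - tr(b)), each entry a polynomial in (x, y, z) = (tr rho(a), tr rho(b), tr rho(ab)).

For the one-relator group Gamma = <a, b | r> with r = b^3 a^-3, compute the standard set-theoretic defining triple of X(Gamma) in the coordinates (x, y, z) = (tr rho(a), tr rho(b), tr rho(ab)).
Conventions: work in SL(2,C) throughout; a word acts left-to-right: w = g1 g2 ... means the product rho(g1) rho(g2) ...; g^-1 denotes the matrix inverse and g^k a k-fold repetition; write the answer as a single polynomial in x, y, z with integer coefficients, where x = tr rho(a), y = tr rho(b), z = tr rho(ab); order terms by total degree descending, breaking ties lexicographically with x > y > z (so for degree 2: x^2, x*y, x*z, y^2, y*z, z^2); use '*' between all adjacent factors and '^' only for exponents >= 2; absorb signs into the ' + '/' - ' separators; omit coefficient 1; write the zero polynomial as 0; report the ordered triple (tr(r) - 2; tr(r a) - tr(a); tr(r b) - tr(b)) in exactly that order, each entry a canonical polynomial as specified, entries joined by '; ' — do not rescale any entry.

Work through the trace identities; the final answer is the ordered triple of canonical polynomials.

x^3*y^3 - x^2*y^2*z - 2*x^3*y - 2*x*y^3 + x^2*z + y^2*z + 5*x*y - z - 2; x^2*y^3 - x*y^2*z - 2*x^2*y - y^3 + x*z - x + 3*y; x^3*y^4 - x^2*y^3*z - 3*x^3*y^2 - 2*x*y^4 + 2*x^2*y*z + y^3*z + x^3 + 7*x*y^2 - 2*y*z - 3*x - y

and trace(b^2) = trace(b) * trace(b) - trace(1) = y^2 - 2
and trace(b^3) = trace(b) * trace(b^2) - trace(b) = y^3 - 3*y
and trace(a b^2) = trace(b) * trace(a b) - trace(a) = y*z - x
and trace(b^3 a) = trace(b) * trace(a b^2) - trace(a b) = y^2*z - x*y - z
next, trace(a^-1 b^3) = trace(b^3) * trace(a) - trace(b^3 a) = x*y^3 - y^2*z - 2*x*y + z
trace(a^-1 b^3 a^-1) = trace(a^-1 b^3) * trace(a) - trace(a^-1 b^3 a) = x^2*y^3 - x*y^2*z - 2*x^2*y - y^3 + x*z + 3*y
trace(b^3 a^-3) = trace(a^-1 b^3 a^-1) * trace(a) - trace(a^-1 b^3) = x^3*y^3 - x^2*y^2*z - 2*x^3*y - 2*x*y^3 + x^2*z + y^2*z + 5*x*y - z
trace(b^4) = trace(b) * trace(b^3) - trace(b^2) = y^4 - 4*y^2 + 2
and trace(b^4 a) = trace(b) * trace(b a b^2) - trace(b a b) = y^3*z - x*y^2 - 2*y*z + x
next, trace(b^4 a^-1) = trace(b^4) * trace(a) - trace(b^4 a) = x*y^4 - y^3*z - 3*x*y^2 + 2*y*z + x
trace(a^-2 b^4) = trace(b^4 a^-1) * trace(a) - trace(b^4) = x^2*y^4 - x*y^3*z - 3*x^2*y^2 - y^4 + 2*x*y*z + x^2 + 4*y^2 - 2
and trace(b^3 a^-3 b) = trace(a^-2 b^4) * trace(a) - trace(a^-2 b^4 a) = x^3*y^4 - x^2*y^3*z - 3*x^3*y^2 - 2*x*y^4 + 2*x^2*y*z + y^3*z + x^3 + 7*x*y^2 - 2*y*z - 3*x
assemble the triple (trace(r) - 2; trace(r a) - x; trace(r b) - y)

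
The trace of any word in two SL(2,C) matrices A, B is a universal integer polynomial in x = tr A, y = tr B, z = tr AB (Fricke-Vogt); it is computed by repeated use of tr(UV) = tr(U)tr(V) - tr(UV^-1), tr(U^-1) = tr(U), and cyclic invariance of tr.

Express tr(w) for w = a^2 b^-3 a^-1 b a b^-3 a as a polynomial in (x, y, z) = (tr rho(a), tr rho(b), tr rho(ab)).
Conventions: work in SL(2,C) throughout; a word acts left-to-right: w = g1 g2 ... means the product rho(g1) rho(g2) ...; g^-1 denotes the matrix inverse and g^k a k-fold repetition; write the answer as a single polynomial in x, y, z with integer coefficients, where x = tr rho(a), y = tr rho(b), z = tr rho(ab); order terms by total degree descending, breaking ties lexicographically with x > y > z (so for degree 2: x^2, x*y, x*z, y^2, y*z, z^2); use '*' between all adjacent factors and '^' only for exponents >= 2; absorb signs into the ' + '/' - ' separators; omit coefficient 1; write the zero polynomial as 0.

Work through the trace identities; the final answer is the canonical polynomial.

-x^4*y^6*z + x^5*y^5 + x^3*y^7 + 2*x^3*y^5*z^2 + 2*x^4*y^4*z + x^2*y^6*z - x^2*y^4*z^3 - 3*x^5*y^3 - 8*x^3*y^5 - 5*x^3*y^3*z^2 - 2*x*y^7 - 3*x*y^5*z^2 - x^2*y^4*z + 2*x^2*y^2*z^3 + y^6*z + y^4*z^3 + 2*x^5*y + 17*x^3*y^3 + 3*x^3*y*z^2 + 13*x*y^5 + 9*x*y^3*z^2 - x^4*z - 3*x^2*y^2*z - x^2*z^3 - 5*y^4*z - 2*y^2*z^3 - 10*x^3*y - 24*x*y^3 - 6*x*y*z^2 + 4*x^2*z + 6*y^2*z + z^3 + 12*x*y - 3*z

trace(b a^2) = trace(a)*trace(b a) - trace(b) = x*z - y
and trace(a^2 b a) = trace(a)*trace(b a^2) - trace(b a) = x^2*z - x*y - z
trace(b a b a) = trace(a b)*trace(a b) - trace(1) = z^2 - 2
and trace(b a b) = trace(b)*trace(a b) - trace(a) = y*z - x
next, trace(a^2 b a b) = trace(a)*trace(b a b a) - trace(b a b) = x*z^2 - y*z - x
trace(b a b^-1 a^2) = trace(a^2 b a)*trace(b) - trace(a^2 b a b) = x^2*y*z - x*y^2 - x*z^2 + x
and trace(a^2) = trace(a)*trace(a) - trace(1) = x^2 - 2
next, trace(a b^2 a) = trace(b)*trace(a^2 b) - trace(a^2) = x*y*z - x^2 - y^2 + 2
next, trace(a^2 b^2 a) = trace(a)*trace(a b^2 a) - trace(a b^2) = x^2*y*z - x^3 - x*y^2 - y*z + 3*x
and trace(b a^4 b) = trace(a)*trace(a^2 b^2 a) - trace(a^2 b^2) = x^3*y*z - x^4 - x^2*y^2 - 2*x*y*z + 4*x^2 + y^2 - 2
trace(a b a b a^2) = trace(a)*trace(a b a b a) - trace(a b a b) = x^2*z^2 - x*y*z - x^2 - z^2 + 2
trace(b a^4 b a) = trace(a)*trace(a b a b a^2) - trace(a b a b a) = x^3*z^2 - x^2*y*z - x^3 - 2*x*z^2 + y*z + 3*x
trace(a^3 b a^-1 b a) = trace(b a^4 b)*trace(a) - trace(b a^4 b a) = x^4*y*z - x^5 - x^3*y^2 - x^3*z^2 - x^2*y*z + 5*x^3 + x*y^2 + 2*x*z^2 - y*z - 5*x
trace(a b^2 a b a) = trace(b)*trace(a b a^2 b) - trace(a b a^2) = x*y*z^2 - x^2*z - y^2*z + z
and trace(a b^2 a b) = trace(b)*trace(a b a b) - trace(a b a) = y*z^2 - x*z - y
and trace(b a b a^3 b) = trace(a)*trace(a b^2 a b a) - trace(a b^2 a b) = x^2*y*z^2 - x^3*z - x*y^2*z - y*z^2 + 2*x*z + y
trace(b a b a b a) = trace(b a)*trace(b a b a) - trace(b^-1 a^-1) = z^3 - 3*z
trace(a b a b a b a) = trace(a)*trace(b a b a b a) - trace(b a b a b) = x*z^3 - y*z^2 - 2*x*z + y
and trace(b a b a^3 b a) = trace(a)*trace(a b a b a b a) - trace(a b a b a b) = x^2*z^3 - x*y*z^2 - 2*x^2*z - z^3 + x*y + 3*z
next, trace(a^3 b a^-1 b a b) = trace(b a b a^3 b)*trace(a) - trace(b a b a^3 b a) = x^3*y*z^2 - x^4*z - x^2*y^2*z - x^2*z^3 + 4*x^2*z + z^3 - 3*z
trace(a^-1 b a b^-1 a^3 b) = trace(a^3 b a^-1 b a)*trace(b) - trace(a^3 b a^-1 b a b) = x^4*y^2*z - x^5*y - x^3*y^3 - 2*x^3*y*z^2 + x^4*z + x^2*z^3 + 5*x^3*y + x*y^3 + 2*x*y*z^2 - 4*x^2*z - y^2*z - z^3 - 5*x*y + 3*z
and trace(a^-1 b a b^-1 a^3 b^-1) = trace(a^-1 b a b^-1 a^3)*trace(b) - trace(a^-1 b a b^-1 a^3 b) = -x^4*y^2*z + x^5*y + x^3*y^3 + 2*x^3*y*z^2 - x^4*z + x^2*y^2*z - x^2*z^3 - 5*x^3*y - 2*x*y^3 - 3*x*y*z^2 + 4*x^2*z + y^2*z + z^3 + 6*x*y - 3*z
and trace(b^-2 a^-1 b a b^-1 a^3) = trace(a^-1 b a b^-1 a^3 b^-1)*trace(b) - trace(a^-1 b a b^-1 a^3) = -x^4*y^3*z + x^5*y^2 + x^3*y^4 + 2*x^3*y^2*z^2 - x^4*y*z + x^2*y^3*z - x^2*y*z^3 - 5*x^3*y^2 - 2*x*y^4 - 3*x*y^2*z^2 + 3*x^2*y*z + y^3*z + y*z^3 + 7*x*y^2 + x*z^2 - 3*y*z - x
trace(a^3 b^-3 a^-1 b a b^-1) = trace(b^-2 a^-1 b a b^-1 a^3)*trace(b) - trace(b^-2 a^-1 b a b^-1 a^3 b) = -x^4*y^4*z + x^5*y^3 + x^3*y^5 + 2*x^3*y^3*z^2 + x^2*y^4*z - x^2*y^2*z^3 - x^5*y - 6*x^3*y^3 - 2*x^3*y*z^2 - 2*x*y^5 - 3*x*y^3*z^2 + x^4*z + 2*x^2*y^2*z + x^2*z^3 + y^4*z + y^2*z^3 + 5*x^3*y + 9*x*y^3 + 4*x*y*z^2 - 4*x^2*z - 4*y^2*z - z^3 - 7*x*y + 3*z
and trace(a^3) = trace(a)*trace(a^2) - trace(a) = x^3 - 3*x
trace(a^4) = trace(a)*trace(a^3) - trace(a^2) = x^4 - 4*x^2 + 2
and trace(a^4 b) = trace(a)*trace(a b a^2) - trace(a b a) = x^3*z - x^2*y - 2*x*z + y
and trace(a^4 b^-1) = trace(a^4)*trace(b) - trace(a^4 b) = x^4*y - x^3*z - 3*x^2*y + 2*x*z + y
trace(a^4 b^-2) = trace(a^4 b^-1)*trace(b) - trace(a^4) = x^4*y^2 - x^3*y*z - x^4 - 3*x^2*y^2 + 2*x*y*z + 4*x^2 + y^2 - 2
next, trace(a b a^4) = trace(a)*trace(a^3 b a) - trace(a^3 b) = x^4*z - x^3*y - 3*x^2*z + 2*x*y + z
and trace(a b a^4 b^-1) = trace(a b a^4)*trace(b) - trace(a b a^4 b) = x^4*y*z - x^3*y^2 - x^3*z^2 - 2*x^2*y*z + x^3 + 2*x*y^2 + 2*x*z^2 - 3*x
next, trace(b^-1 a b a^4 b^-1) = trace(a b a^4 b^-1)*trace(b) - trace(a b a^4) = x^4*y^2*z - x^3*y^3 - x^3*y*z^2 - x^4*z - 2*x^2*y^2*z + 2*x^3*y + 2*x*y^3 + 2*x*y*z^2 + 3*x^2*z - 5*x*y - z
next, trace(b a^4 b^-3 a) = trace(b^-1 a b a^4 b^-1)*trace(b) - trace(b^-1 a b a^4) = x^4*y^3*z - x^3*y^4 - x^3*y^2*z^2 - 2*x^4*y*z - 2*x^2*y^3*z + 3*x^3*y^2 + x^3*z^2 + 2*x*y^4 + 2*x*y^2*z^2 + 5*x^2*y*z - x^3 - 7*x*y^2 - 2*x*z^2 - y*z + 3*x
next, trace(a^3 b^-3 a^-1 b a) = trace(b a^4 b^-3)*trace(a) - trace(b a^4 b^-3 a) = -x^4*y^3*z + x^5*y^2 + x^3*y^4 + x^3*y^2*z^2 + x^4*y*z + 2*x^2*y^3*z - x^5 - 6*x^3*y^2 - x^3*z^2 - 2*x*y^4 - 2*x*y^2*z^2 - 3*x^2*y*z + 5*x^3 + 8*x*y^2 + 2*x*z^2 + y*z - 5*x
and trace(b^-2 a^3 b^-3 a^-1 b a) = trace(a^3 b^-3 a^-1 b a b^-1)*trace(b) - trace(a^3 b^-3 a^-1 b a) = -x^4*y^5*z + x^5*y^4 + x^3*y^6 + 2*x^3*y^4*z^2 + x^4*y^3*z + x^2*y^5*z - x^2*y^3*z^3 - 2*x^5*y^2 - 7*x^3*y^4 - 3*x^3*y^2*z^2 - 2*x*y^6 - 3*x*y^4*z^2 + x^2*y*z^3 + y^5*z + y^3*z^3 + x^5 + 11*x^3*y^2 + x^3*z^2 + 11*x*y^4 + 6*x*y^2*z^2 - x^2*y*z - 4*y^3*z - y*z^3 - 5*x^3 - 15*x*y^2 - 2*x*z^2 + 2*y*z + 5*x
trace(a^2 b^-3 a^-1 b a b^-3 a) = trace(b^-2 a^3 b^-3 a^-1 b a)*trace(b) - trace(b^-2 a^3 b^-3 a^-1 b a b) = -x^4*y^6*z + x^5*y^5 + x^3*y^7 + 2*x^3*y^5*z^2 + 2*x^4*y^4*z + x^2*y^6*z - x^2*y^4*z^3 - 3*x^5*y^3 - 8*x^3*y^5 - 5*x^3*y^3*z^2 - 2*x*y^7 - 3*x*y^5*z^2 - x^2*y^4*z + 2*x^2*y^2*z^3 + y^6*z + y^4*z^3 + 2*x^5*y + 17*x^3*y^3 + 3*x^3*y*z^2 + 13*x*y^5 + 9*x*y^3*z^2 - x^4*z - 3*x^2*y^2*z - x^2*z^3 - 5*y^4*z - 2*y^2*z^3 - 10*x^3*y - 24*x*y^3 - 6*x*y*z^2 + 4*x^2*z + 6*y^2*z + z^3 + 12*x*y - 3*z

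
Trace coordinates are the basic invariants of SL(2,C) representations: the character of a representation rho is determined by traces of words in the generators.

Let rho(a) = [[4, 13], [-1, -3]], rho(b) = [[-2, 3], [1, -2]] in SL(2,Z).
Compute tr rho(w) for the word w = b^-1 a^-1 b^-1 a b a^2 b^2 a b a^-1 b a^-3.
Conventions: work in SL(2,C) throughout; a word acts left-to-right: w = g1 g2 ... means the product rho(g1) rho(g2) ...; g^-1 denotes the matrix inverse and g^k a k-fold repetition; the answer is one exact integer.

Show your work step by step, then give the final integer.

rho(b^-1) = [[-2, -3], [-1, -2]]
... * rho(a^-1) = [[-3, -13], [1, 4]]  ->  [[3, 14], [1, 5]]
... * rho(b^-1) = [[-2, -3], [-1, -2]]  ->  [[-20, -37], [-7, -13]]
... * rho(a) = [[4, 13], [-1, -3]]  ->  [[-43, -149], [-15, -52]]
... * rho(b) = [[-2, 3], [1, -2]]  ->  [[-63, 169], [-22, 59]]
... * rho(a) = [[4, 13], [-1, -3]]  ->  [[-421, -1326], [-147, -463]]
... * rho(a) = [[4, 13], [-1, -3]]  ->  [[-358, -1495], [-125, -522]]
... * rho(b) = [[-2, 3], [1, -2]]  ->  [[-779, 1916], [-272, 669]]
... * rho(b) = [[-2, 3], [1, -2]]  ->  [[3474, -6169], [1213, -2154]]
... * rho(a) = [[4, 13], [-1, -3]]  ->  [[20065, 63669], [7006, 22231]]
... * rho(b) = [[-2, 3], [1, -2]]  ->  [[23539, -67143], [8219, -23444]]
... * rho(a^-1) = [[-3, -13], [1, 4]]  ->  [[-137760, -574579], [-48101, -200623]]
... * rho(b) = [[-2, 3], [1, -2]]  ->  [[-299059, 735878], [-104421, 256943]]
... * rho(a^-1) = [[-3, -13], [1, 4]]  ->  [[1633055, 6831279], [570206, 2385245]]
... * rho(a^-1) = [[-3, -13], [1, 4]]  ->  [[1932114, 6095401], [674627, 2128302]]
... * rho(a^-1) = [[-3, -13], [1, 4]]  ->  [[299059, -735878], [104421, -256943]]
tr = 299059 + -256943 = 42116

42116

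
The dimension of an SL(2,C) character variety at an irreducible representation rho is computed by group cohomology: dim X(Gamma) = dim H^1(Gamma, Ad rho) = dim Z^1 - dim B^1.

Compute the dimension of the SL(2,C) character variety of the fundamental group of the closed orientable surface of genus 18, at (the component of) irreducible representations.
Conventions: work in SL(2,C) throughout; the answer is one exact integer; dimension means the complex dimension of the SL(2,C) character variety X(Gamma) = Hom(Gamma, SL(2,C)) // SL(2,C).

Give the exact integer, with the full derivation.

The genus-18 surface group: 2g = 36 generators, one relator prod [a_i, b_i].
Unconstrained cocycle data is one sl_2 vector per generator (108 dimensions), cut by the relator condition d_2(z) = 0.
H^2 = coker(d_2) is dual to H^0 = 0 at irreducible rho (Poincare duality), so d_2 is onto: dim Z^1 = 105.
Coboundaries contribute dim B^1 = 3 (injective at irreducible rho).
dim H^1 = 105 - 3 = 102 = dim X.

102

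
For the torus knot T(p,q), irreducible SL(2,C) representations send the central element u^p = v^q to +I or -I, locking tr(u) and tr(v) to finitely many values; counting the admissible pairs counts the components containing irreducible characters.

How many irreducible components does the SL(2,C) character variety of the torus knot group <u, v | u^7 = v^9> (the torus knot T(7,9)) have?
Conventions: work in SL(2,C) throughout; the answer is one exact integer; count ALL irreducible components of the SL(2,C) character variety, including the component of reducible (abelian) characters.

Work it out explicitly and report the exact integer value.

25

For T(7,9): irreducibility forces the central element u^7 = v^9 to one of +I, -I.
On an irreducible component, tr(u) is locked at 2*cos(pi*alpha/7) for some alpha in 1..6, and tr(v) at 2*cos(pi*beta/9) for some beta in 1..8.
Consistency of u^7 = (-1)^alpha I with v^9 = (-1)^beta I forces alpha = beta (mod 2).
Counting: 3 odd alphas x 4 odd betas + 3 even alphas x 4 even betas = 12 + 12 = 24.
That is 24 components of irreducible characters, and with the reducible (abelian) component the total is 25.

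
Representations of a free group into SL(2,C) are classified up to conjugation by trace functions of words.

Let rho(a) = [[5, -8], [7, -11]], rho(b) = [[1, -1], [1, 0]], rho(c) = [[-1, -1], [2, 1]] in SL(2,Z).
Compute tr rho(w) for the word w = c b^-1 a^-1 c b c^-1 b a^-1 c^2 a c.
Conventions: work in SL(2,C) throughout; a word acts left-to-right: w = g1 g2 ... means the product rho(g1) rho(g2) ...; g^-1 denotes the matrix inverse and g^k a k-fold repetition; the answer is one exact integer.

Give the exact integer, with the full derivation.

rho(c) = [[-1, -1], [2, 1]]
... * rho(b^-1) = [[0, 1], [-1, 1]]  ->  [[1, -2], [-1, 3]]
... * rho(a^-1) = [[-11, 8], [-7, 5]]  ->  [[3, -2], [-10, 7]]
... * rho(c) = [[-1, -1], [2, 1]]  ->  [[-7, -5], [24, 17]]
... * rho(b) = [[1, -1], [1, 0]]  ->  [[-12, 7], [41, -24]]
... * rho(c^-1) = [[1, 1], [-2, -1]]  ->  [[-26, -19], [89, 65]]
... * rho(b) = [[1, -1], [1, 0]]  ->  [[-45, 26], [154, -89]]
... * rho(a^-1) = [[-11, 8], [-7, 5]]  ->  [[313, -230], [-1071, 787]]
... * rho(c) = [[-1, -1], [2, 1]]  ->  [[-773, -543], [2645, 1858]]
... * rho(c) = [[-1, -1], [2, 1]]  ->  [[-313, 230], [1071, -787]]
... * rho(a) = [[5, -8], [7, -11]]  ->  [[45, -26], [-154, 89]]
... * rho(c) = [[-1, -1], [2, 1]]  ->  [[-97, -71], [332, 243]]
tr = -97 + 243 = 146

146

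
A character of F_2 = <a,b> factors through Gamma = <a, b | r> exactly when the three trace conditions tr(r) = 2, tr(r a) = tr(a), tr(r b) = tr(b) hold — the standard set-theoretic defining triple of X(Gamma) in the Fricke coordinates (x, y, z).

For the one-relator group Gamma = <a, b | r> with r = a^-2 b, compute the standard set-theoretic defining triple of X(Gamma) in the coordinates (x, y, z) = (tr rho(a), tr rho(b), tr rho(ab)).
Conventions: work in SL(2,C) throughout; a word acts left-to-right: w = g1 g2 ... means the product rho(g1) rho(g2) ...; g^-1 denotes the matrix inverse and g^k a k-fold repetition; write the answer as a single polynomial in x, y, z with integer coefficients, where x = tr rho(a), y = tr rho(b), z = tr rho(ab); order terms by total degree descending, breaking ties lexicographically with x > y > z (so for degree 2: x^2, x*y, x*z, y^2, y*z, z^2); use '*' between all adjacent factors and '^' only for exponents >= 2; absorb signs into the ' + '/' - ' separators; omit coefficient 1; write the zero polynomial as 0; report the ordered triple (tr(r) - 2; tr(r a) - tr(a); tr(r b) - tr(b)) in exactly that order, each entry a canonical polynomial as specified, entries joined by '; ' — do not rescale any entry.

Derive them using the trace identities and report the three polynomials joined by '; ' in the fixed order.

x^2*y - x*z - y - 2; x*y - x - z; x^2*y^2 - x*y*z - x^2 - y^2 - y + 2

trace(a^-1 b) = trace(b) trace(a) - trace(b a) = x*y - z
use: trace(a^-2 b) = trace(a^-1 b) trace(a) - trace(a^-1 b a) = x^2*y - x*z - y
trace(b^2) = trace(b) trace(b) - trace(1) = y^2 - 2
apply: trace(b^2 a) = trace(b) trace(a b) - trace(a) = y*z - x
trace(b^2 a^-1) = trace(b^2) trace(a) - trace(b^2 a) = x*y^2 - y*z - x
apply: trace(a^-2 b^2) = trace(b^2 a^-1) trace(a) - trace(b^2) = x^2*y^2 - x*y*z - x^2 - y^2 + 2
assemble the triple (trace(r) - 2; trace(r a) - x; trace(r b) - y)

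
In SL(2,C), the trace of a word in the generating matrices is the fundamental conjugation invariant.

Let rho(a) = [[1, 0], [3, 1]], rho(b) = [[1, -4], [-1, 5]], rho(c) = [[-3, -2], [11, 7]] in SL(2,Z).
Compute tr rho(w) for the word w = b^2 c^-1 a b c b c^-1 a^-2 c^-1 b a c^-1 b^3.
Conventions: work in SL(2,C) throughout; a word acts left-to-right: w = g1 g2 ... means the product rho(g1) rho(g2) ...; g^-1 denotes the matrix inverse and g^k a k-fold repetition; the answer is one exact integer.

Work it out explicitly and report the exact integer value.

rho(b) = [[1, -4], [-1, 5]]
... * rho(b) = [[1, -4], [-1, 5]]  ->  [[5, -24], [-6, 29]]
... * rho(c^-1) = [[7, 2], [-11, -3]]  ->  [[299, 82], [-361, -99]]
... * rho(a) = [[1, 0], [3, 1]]  ->  [[545, 82], [-658, -99]]
... * rho(b) = [[1, -4], [-1, 5]]  ->  [[463, -1770], [-559, 2137]]
... * rho(c) = [[-3, -2], [11, 7]]  ->  [[-20859, -13316], [25184, 16077]]
... * rho(b) = [[1, -4], [-1, 5]]  ->  [[-7543, 16856], [9107, -20351]]
... * rho(c^-1) = [[7, 2], [-11, -3]]  ->  [[-238217, -65654], [287610, 79267]]
... * rho(a^-1) = [[1, 0], [-3, 1]]  ->  [[-41255, -65654], [49809, 79267]]
... * rho(a^-1) = [[1, 0], [-3, 1]]  ->  [[155707, -65654], [-187992, 79267]]
... * rho(c^-1) = [[7, 2], [-11, -3]]  ->  [[1812143, 508376], [-2187881, -613785]]
... * rho(b) = [[1, -4], [-1, 5]]  ->  [[1303767, -4706692], [-1574096, 5682599]]
... * rho(a) = [[1, 0], [3, 1]]  ->  [[-12816309, -4706692], [15473701, 5682599]]
... * rho(c^-1) = [[7, 2], [-11, -3]]  ->  [[-37940551, -11512542], [45807318, 13899605]]
... * rho(b) = [[1, -4], [-1, 5]]  ->  [[-26428009, 94199494], [31907713, -113731247]]
... * rho(b) = [[1, -4], [-1, 5]]  ->  [[-120627503, 576709506], [145638960, -696287087]]
... * rho(b) = [[1, -4], [-1, 5]]  ->  [[-697337009, 3366057542], [841926047, -4063991275]]
tr = -697337009 + -4063991275 = -4761328284

-4761328284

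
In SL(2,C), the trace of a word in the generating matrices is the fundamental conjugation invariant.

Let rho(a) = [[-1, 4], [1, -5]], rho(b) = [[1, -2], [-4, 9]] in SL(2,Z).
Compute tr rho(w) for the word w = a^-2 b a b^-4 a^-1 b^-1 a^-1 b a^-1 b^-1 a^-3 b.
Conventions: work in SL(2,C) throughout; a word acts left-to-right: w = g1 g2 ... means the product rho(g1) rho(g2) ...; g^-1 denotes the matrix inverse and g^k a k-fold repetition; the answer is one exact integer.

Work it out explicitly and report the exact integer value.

rho(a^-1) = [[-5, -4], [-1, -1]]
... * rho(a^-1) = [[-5, -4], [-1, -1]]  ->  [[29, 24], [6, 5]]
... * rho(b) = [[1, -2], [-4, 9]]  ->  [[-67, 158], [-14, 33]]
... * rho(a) = [[-1, 4], [1, -5]]  ->  [[225, -1058], [47, -221]]
... * rho(b^-1) = [[9, 2], [4, 1]]  ->  [[-2207, -608], [-461, -127]]
... * rho(b^-1) = [[9, 2], [4, 1]]  ->  [[-22295, -5022], [-4657, -1049]]
... * rho(b^-1) = [[9, 2], [4, 1]]  ->  [[-220743, -49612], [-46109, -10363]]
... * rho(b^-1) = [[9, 2], [4, 1]]  ->  [[-2185135, -491098], [-456433, -102581]]
... * rho(a^-1) = [[-5, -4], [-1, -1]]  ->  [[11416773, 9231638], [2384746, 1928313]]
... * rho(b^-1) = [[9, 2], [4, 1]]  ->  [[139677509, 32065184], [29175966, 6697805]]
... * rho(a^-1) = [[-5, -4], [-1, -1]]  ->  [[-730452729, -590775220], [-152577635, -123401669]]
... * rho(b) = [[1, -2], [-4, 9]]  ->  [[1632648151, -3856071522], [341029041, -805459751]]
... * rho(a^-1) = [[-5, -4], [-1, -1]]  ->  [[-4307169233, -2674521082], [-899685454, -558656413]]
... * rho(b^-1) = [[9, 2], [4, 1]]  ->  [[-49462607425, -11288859548], [-10331794738, -2358027321]]
... * rho(a^-1) = [[-5, -4], [-1, -1]]  ->  [[258601896673, 209139289248], [54017001011, 43685206273]]
... * rho(a^-1) = [[-5, -4], [-1, -1]]  ->  [[-1502148772613, -1243546875940], [-313770211328, -259753210317]]
... * rho(a^-1) = [[-5, -4], [-1, -1]]  ->  [[8754290739005, 7252141966392], [1828604266957, 1514834055629]]
... * rho(b) = [[1, -2], [-4, 9]]  ->  [[-20254277126563, 47760696219518], [-4230731955559, 9976297966747]]
tr = -20254277126563 + 9976297966747 = -10277979159816

-10277979159816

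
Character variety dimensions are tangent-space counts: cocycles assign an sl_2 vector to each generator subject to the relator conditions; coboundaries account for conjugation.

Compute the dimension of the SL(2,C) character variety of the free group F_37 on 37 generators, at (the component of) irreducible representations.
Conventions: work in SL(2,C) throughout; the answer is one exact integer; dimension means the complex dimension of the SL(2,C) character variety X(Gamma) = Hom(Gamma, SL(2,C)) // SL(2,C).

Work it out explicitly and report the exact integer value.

Gamma = F_37 has 37 generators and no relators.
So Z^1 = (sl_2)^37 in full: dim Z^1 = 111.
Irreducibility makes the coboundary map sl_2 -> Z^1 injective (trivial centralizer), so dim B^1 = 3.
Therefore dim X = 111 - 3 = 108.

108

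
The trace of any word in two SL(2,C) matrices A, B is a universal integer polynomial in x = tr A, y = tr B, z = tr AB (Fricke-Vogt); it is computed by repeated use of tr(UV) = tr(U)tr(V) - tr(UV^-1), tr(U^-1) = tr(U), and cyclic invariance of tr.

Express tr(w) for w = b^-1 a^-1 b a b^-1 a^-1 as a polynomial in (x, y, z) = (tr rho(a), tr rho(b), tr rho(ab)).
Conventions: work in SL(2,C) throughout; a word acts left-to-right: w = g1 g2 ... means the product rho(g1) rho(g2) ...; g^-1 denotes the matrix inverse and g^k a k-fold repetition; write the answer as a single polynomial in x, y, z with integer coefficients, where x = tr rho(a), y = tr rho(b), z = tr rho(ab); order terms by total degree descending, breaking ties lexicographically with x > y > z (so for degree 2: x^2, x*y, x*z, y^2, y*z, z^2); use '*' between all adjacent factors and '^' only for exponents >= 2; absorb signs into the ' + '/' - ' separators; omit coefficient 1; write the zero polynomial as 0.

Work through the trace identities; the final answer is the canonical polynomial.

-x*y*z^2 + x^2*z + y^2*z + z^3 - 3*z

and tr(a b a) = tr(a) * tr(b a) - tr(b)  (reduce the a square) = x*z - y
tr(a b a b) = tr(b a) * tr(b a) - tr(1)  (split on b) = z^2 - 2
and tr(b a b^-1 a) = tr(a b a) * tr(b) - tr(a b a b)  (eliminate b^-1) = x*y*z - y^2 - z^2 + 2
tr(a^-1 b a b^-1) = tr(b a b^-1) * tr(a) - tr(b a b^-1 a)  (eliminate a^-1) = -x*y*z + x^2 + y^2 + z^2 - 2
tr(b^-1 a^-1 b a b^-1) = tr(a^-1 b a b^-1) * tr(b) - tr(a^-1 b a)  (eliminate b^-1) = -x*y^2*z + x^2*y + y^3 + y*z^2 - 3*y
and tr(a^2) = tr(a) * tr(a) - tr(1)  (reduce the a square) = x^2 - 2
and tr(a b^-1 a) = tr(a^2) * tr(b) - tr(a^2 b)  (eliminate b^-1) = x^2*y - x*z - y
tr(a b a^2) = tr(a) * tr(b a^2) - tr(b a)  (reduce the a square) = x^2*z - x*y - z
next, tr(b a b) = tr(b) * tr(a b) - tr(a)  (reduce the b square) = y*z - x
and tr(a b a^2 b) = tr(a) * tr(b a b a) - tr(b a b)  (reduce the a square) = x*z^2 - y*z - x
tr(a b^-1 a b a) = tr(a b a^2) * tr(b) - tr(a b a^2 b)  (eliminate b^-1) = x^2*y*z - x*y^2 - x*z^2 + x
next, tr(a b a b a b) = tr(b a b a) * tr(b a) - tr(a b)  (split on b) = z^3 - 3*z
tr(a b^-1 a b a b) = tr(a b a b a) * tr(b) - tr(a b a b a b)  (eliminate b^-1) = x*y*z^2 - y^2*z - z^3 - x*y + 3*z
tr(b a b^-1 a b^-1 a) = tr(a b^-1 a b a) * tr(b) - tr(a b^-1 a b a b)  (eliminate b^-1) = x^2*y^2*z - x*y^3 - 2*x*y*z^2 + y^2*z + z^3 + 2*x*y - 3*z
and tr(b^-1 a^-1 b a b^-1 a) = tr(b a b^-1 a b^-1) * tr(a) - tr(b a b^-1 a b^-1 a)  (eliminate a^-1) = -x^2*y^2*z + x^3*y + x*y^3 + 2*x*y*z^2 - x^2*z - y^2*z - z^3 - 3*x*y + 3*z
and tr(b^-1 a^-1 b a b^-1 a^-1) = tr(b^-1 a^-1 b a b^-1) * tr(a) - tr(b^-1 a^-1 b a b^-1 a)  (eliminate a^-1) = -x*y*z^2 + x^2*z + y^2*z + z^3 - 3*z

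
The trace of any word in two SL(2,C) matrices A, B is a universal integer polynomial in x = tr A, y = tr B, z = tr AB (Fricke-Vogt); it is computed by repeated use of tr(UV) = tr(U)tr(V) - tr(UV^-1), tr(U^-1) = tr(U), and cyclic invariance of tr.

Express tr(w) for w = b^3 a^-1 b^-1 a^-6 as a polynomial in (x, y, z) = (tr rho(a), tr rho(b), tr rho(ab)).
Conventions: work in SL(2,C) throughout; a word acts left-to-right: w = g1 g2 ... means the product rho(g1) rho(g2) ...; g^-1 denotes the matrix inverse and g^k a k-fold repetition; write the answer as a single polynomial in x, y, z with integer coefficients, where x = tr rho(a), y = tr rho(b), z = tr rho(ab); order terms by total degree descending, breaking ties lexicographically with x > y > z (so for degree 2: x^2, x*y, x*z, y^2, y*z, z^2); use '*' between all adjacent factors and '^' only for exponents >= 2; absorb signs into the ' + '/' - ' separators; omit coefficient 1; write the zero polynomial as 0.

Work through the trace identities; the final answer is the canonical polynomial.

x^6*y^3*z - x^5*y^4 - x^5*y^2*z^2 - 2*x^6*y*z - 4*x^4*y^3*z + 3*x^5*y^2 + x^5*z^2 + 4*x^3*y^4 + 4*x^3*y^2*z^2 + 9*x^4*y*z + 3*x^2*y^3*z - x^5 - 13*x^3*y^2 - 4*x^3*z^2 - 3*x*y^4 - 3*x*y^2*z^2 - 9*x^2*y*z + 5*x^3 + 11*x*y^2 + 3*x*z^2 + y*z - 5*x

trace(b^2) = trace(b) * trace(b) - trace(1) = y^2 - 2
and trace(b^3) = trace(b) * trace(b^2) - trace(b) = y^3 - 3*y
trace(a b^2) = trace(b) * trace(a b) - trace(a) = y*z - x
trace(b^3 a) = trace(b) * trace(a b^2) - trace(a b) = y^2*z - x*y - z
next, trace(b^3 a^-1) = trace(b^3) * trace(a) - trace(b^3 a) = x*y^3 - y^2*z - 2*x*y + z
trace(a^-2 b^3) = trace(b^3 a^-1) * trace(a) - trace(b^3) = x^2*y^3 - x*y^2*z - 2*x^2*y - y^3 + x*z + 3*y
next, trace(b^3 a^-3) = trace(a^-2 b^3) * trace(a) - trace(a^-2 b^3 a) = x^3*y^3 - x^2*y^2*z - 2*x^3*y - 2*x*y^3 + x^2*z + y^2*z + 5*x*y - z
next, trace(a^-1 b^3 a^-3) = trace(b^3 a^-3) * trace(a) - trace(b^3 a^-2) = x^4*y^3 - x^3*y^2*z - 2*x^4*y - 3*x^2*y^3 + x^3*z + 2*x*y^2*z + 7*x^2*y + y^3 - 2*x*z - 3*y
next, trace(a^-5 b^3) = trace(a^-1 b^3 a^-3) * trace(a) - trace(a^-1 b^3 a^-2) = x^5*y^3 - x^4*y^2*z - 2*x^5*y - 4*x^3*y^3 + x^4*z + 3*x^2*y^2*z + 9*x^3*y + 3*x*y^3 - 3*x^2*z - y^2*z - 8*x*y + z
and trace(a^-5 b^3 a^-1) = trace(a^-5 b^3) * trace(a) - trace(a^-5 b^3 a) = x^6*y^3 - x^5*y^2*z - 2*x^6*y - 5*x^4*y^3 + x^5*z + 4*x^3*y^2*z + 11*x^4*y + 6*x^2*y^3 - 4*x^3*z - 3*x*y^2*z - 15*x^2*y - y^3 + 3*x*z + 3*y
trace(b^4) = trace(b) * trace(b^3) - trace(b^2) = y^4 - 4*y^2 + 2
trace(b^4 a) = trace(b) * trace(a b^3) - trace(a b^2) = y^3*z - x*y^2 - 2*y*z + x
next, trace(a^-1 b^4) = trace(b^4) * trace(a) - trace(b^4 a) = x*y^4 - y^3*z - 3*x*y^2 + 2*y*z + x
trace(a^-1 b^4 a^-1) = trace(a^-1 b^4) * trace(a) - trace(a^-1 b^4 a) = x^2*y^4 - x*y^3*z - 3*x^2*y^2 - y^4 + 2*x*y*z + x^2 + 4*y^2 - 2
trace(a^-3 b^4) = trace(a^-1 b^4 a^-1) * trace(a) - trace(a^-1 b^4) = x^3*y^4 - x^2*y^3*z - 3*x^3*y^2 - 2*x*y^4 + 2*x^2*y*z + y^3*z + x^3 + 7*x*y^2 - 2*y*z - 3*x
trace(a^-1 b^4 a^-3) = trace(a^-3 b^4) * trace(a) - trace(a^-3 b^4 a) = x^4*y^4 - x^3*y^3*z - 3*x^4*y^2 - 3*x^2*y^4 + 2*x^3*y*z + 2*x*y^3*z + x^4 + 10*x^2*y^2 + y^4 - 4*x*y*z - 4*x^2 - 4*y^2 + 2
trace(b a^-5 b^3) = trace(a^-1 b^4 a^-3) * trace(a) - trace(a^-1 b^4 a^-2) = x^5*y^4 - x^4*y^3*z - 3*x^5*y^2 - 4*x^3*y^4 + 2*x^4*y*z + 3*x^2*y^3*z + x^5 + 13*x^3*y^2 + 3*x*y^4 - 6*x^2*y*z - y^3*z - 5*x^3 - 11*x*y^2 + 2*y*z + 5*x
next, trace(a b a b) = trace(a b) * trace(a b) - trace(1) = z^2 - 2
next, trace(a b a) = trace(a) * trace(b a) - trace(b) = x*z - y
next, trace(b a b a b) = trace(b) * trace(a b a b) - trace(a b a) = y*z^2 - x*z - y
next, trace(b^3 a b a) = trace(b) * trace(b a b a b) - trace(b a b a) = y^2*z^2 - x*y*z - y^2 - z^2 + 2
and trace(a^-1 b^3 a b) = trace(b^3 a b) * trace(a) - trace(b^3 a b a) = x*y^3*z - x^2*y^2 - y^2*z^2 - x*y*z + x^2 + y^2 + z^2 - 2
next, trace(a^-2 b^3 a b) = trace(a^-1 b^3 a b) * trace(a) - trace(a^-1 b^3 a b a) = x^2*y^3*z - x^3*y^2 - x*y^2*z^2 - x^2*y*z - y^3*z + x^3 + 2*x*y^2 + x*z^2 + 2*y*z - 3*x
and trace(b^3 a b a^-3) = trace(a^-2 b^3 a b) * trace(a) - trace(a^-2 b^3 a b a) = x^3*y^3*z - x^4*y^2 - x^2*y^2*z^2 - x^3*y*z - 2*x*y^3*z + x^4 + 3*x^2*y^2 + x^2*z^2 + y^2*z^2 + 3*x*y*z - 4*x^2 - y^2 - z^2 + 2
and trace(a^-1 b^3 a b a^-3) = trace(b^3 a b a^-3) * trace(a) - trace(b^3 a b a^-2) = x^4*y^3*z - x^5*y^2 - x^3*y^2*z^2 - x^4*y*z - 3*x^2*y^3*z + x^5 + 4*x^3*y^2 + x^3*z^2 + 2*x*y^2*z^2 + 4*x^2*y*z + y^3*z - 5*x^3 - 3*x*y^2 - 2*x*z^2 - 2*y*z + 5*x
and trace(b a^-5 b^3 a) = trace(a^-1 b^3 a b a^-3) * trace(a) - trace(a^-1 b^3 a b a^-2) = x^5*y^3*z - x^6*y^2 - x^4*y^2*z^2 - x^5*y*z - 4*x^3*y^3*z + x^6 + 5*x^4*y^2 + x^4*z^2 + 3*x^2*y^2*z^2 + 5*x^3*y*z + 3*x*y^3*z - 6*x^4 - 6*x^2*y^2 - 3*x^2*z^2 - y^2*z^2 - 5*x*y*z + 9*x^2 + y^2 + z^2 - 2
trace(a^-5 b^3 a^-1 b) = trace(b a^-5 b^3) * trace(a) - trace(b a^-5 b^3 a) = x^6*y^4 - 2*x^5*y^3*z - 2*x^6*y^2 - 4*x^4*y^4 + x^4*y^2*z^2 + 3*x^5*y*z + 7*x^3*y^3*z + 8*x^4*y^2 - x^4*z^2 + 3*x^2*y^4 - 3*x^2*y^2*z^2 - 11*x^3*y*z - 4*x*y^3*z + x^4 - 5*x^2*y^2 + 3*x^2*z^2 + y^2*z^2 + 7*x*y*z - 4*x^2 - y^2 - z^2 + 2
next, trace(a^-4 b^3 a^-1 b^-1 a^-1) = trace(a^-5 b^3 a^-1) * trace(b) - trace(a^-5 b^3 a^-1 b) = x^5*y^3*z - x^4*y^4 - x^4*y^2*z^2 - 2*x^5*y*z - 3*x^3*y^3*z + 3*x^4*y^2 + x^4*z^2 + 3*x^2*y^4 + 3*x^2*y^2*z^2 + 7*x^3*y*z + x*y^3*z - x^4 - 10*x^2*y^2 - 3*x^2*z^2 - y^4 - y^2*z^2 - 4*x*y*z + 4*x^2 + 4*y^2 + z^2 - 2
trace(b^2 a^-1) = trace(b^2) * trace(a) - trace(b^2 a) = x*y^2 - y*z - x
trace(a^-2 b^2) = trace(b^2 a^-1) * trace(a) - trace(b^2) = x^2*y^2 - x*y*z - x^2 - y^2 + 2
trace(b^3 a b^-1 a^-1) = trace(a^-1 b^3 a) * trace(b) - trace(a^-1 b^3 a b) = -x*y^3*z + x^2*y^2 + y^4 + y^2*z^2 + x*y*z - x^2 - 4*y^2 - z^2 + 2
next, trace(b^-1 a^-2 b^3 a) = trace(b^3 a b^-1 a^-1) * trace(a) - trace(b^3 a b^-1) = -x^2*y^3*z + x^3*y^2 + x*y^4 + x*y^2*z^2 + x^2*y*z - x^3 - 4*x*y^2 - x*z^2 - y*z + 3*x
trace(b^3 a^-1 b^-1 a^-2) = trace(b^-1 a^-2 b^3) * trace(a) - trace(b^-1 a^-2 b^3 a) = x^2*y^3*z - x*y^4 - x*y^2*z^2 - 2*x^2*y*z + 3*x*y^2 + x*z^2 + y*z - x
and trace(b^3 a^-1 b a) = trace(b a b^3) * trace(a) - trace(b a b^3 a) = x*y^3*z - x^2*y^2 - y^2*z^2 - x*y*z + x^2 + y^2 + z^2 - 2
next, trace(a^-1 b^3 a^-1 b) = trace(b^3 a^-1 b) * trace(a) - trace(b^3 a^-1 b a) = x^2*y^4 - 2*x*y^3*z - 2*x^2*y^2 + y^2*z^2 + 3*x*y*z - y^2 - z^2 + 2
next, trace(b^3 a^-1 b^-1 a^-1) = trace(a^-1 b^3 a^-1) * trace(b) - trace(a^-1 b^3 a^-1 b) = x*y^3*z - y^4 - y^2*z^2 - 2*x*y*z + 4*y^2 + z^2 - 2
trace(a^-3 b^3 a^-1 b^-1) = trace(b^3 a^-1 b^-1 a^-2) * trace(a) - trace(b^3 a^-1 b^-1 a^-1) = x^3*y^3*z - x^2*y^4 - x^2*y^2*z^2 - 2*x^3*y*z - x*y^3*z + 3*x^2*y^2 + x^2*z^2 + y^4 + y^2*z^2 + 3*x*y*z - x^2 - 4*y^2 - z^2 + 2
next, trace(a^-4 b^3 a^-1 b^-1) = trace(a^-3 b^3 a^-1 b^-1) * trace(a) - trace(a^-3 b^3 a^-1 b^-1 a) = x^4*y^3*z - x^3*y^4 - x^3*y^2*z^2 - 2*x^4*y*z - 2*x^2*y^3*z + 3*x^3*y^2 + x^3*z^2 + 2*x*y^4 + 2*x*y^2*z^2 + 5*x^2*y*z - x^3 - 7*x*y^2 - 2*x*z^2 - y*z + 3*x
next, trace(b^3 a^-1 b^-1 a^-6) = trace(a^-4 b^3 a^-1 b^-1 a^-1) * trace(a) - trace(a^-4 b^3 a^-1 b^-1) = x^6*y^3*z - x^5*y^4 - x^5*y^2*z^2 - 2*x^6*y*z - 4*x^4*y^3*z + 3*x^5*y^2 + x^5*z^2 + 4*x^3*y^4 + 4*x^3*y^2*z^2 + 9*x^4*y*z + 3*x^2*y^3*z - x^5 - 13*x^3*y^2 - 4*x^3*z^2 - 3*x*y^4 - 3*x*y^2*z^2 - 9*x^2*y*z + 5*x^3 + 11*x*y^2 + 3*x*z^2 + y*z - 5*x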